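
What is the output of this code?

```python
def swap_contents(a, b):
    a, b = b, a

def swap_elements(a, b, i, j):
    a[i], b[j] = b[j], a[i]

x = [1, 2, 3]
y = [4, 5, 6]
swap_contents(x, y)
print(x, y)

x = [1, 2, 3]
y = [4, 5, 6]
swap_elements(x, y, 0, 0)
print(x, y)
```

Key concept: parameter rebinding vs mutation.
Step by step:
`x = [1, 2, 3]` → x = [1, 2, 3]
`y = [4, 5, 6]` → y = [4, 5, 6]
`swap_contents(x, y)` → no visible change to tracked variables
`print(x, y)` → prints [1, 2, 3] [4, 5, 6]
`x = [1, 2, 3]` → x = [1, 2, 3]
`y = [4, 5, 6]` → y = [4, 5, 6]
`swap_elements(x, y, 0, 0)` → x = [4, 2, 3]; y = [1, 5, 6]
`print(x, y)` → prints [4, 2, 3] [1, 5, 6]

Answer:
[1, 2, 3] [4, 5, 6]
[4, 2, 3] [1, 5, 6]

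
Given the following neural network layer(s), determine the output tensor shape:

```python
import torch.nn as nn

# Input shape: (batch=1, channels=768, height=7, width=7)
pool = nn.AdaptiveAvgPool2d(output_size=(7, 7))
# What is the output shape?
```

Input: (1, 768, 7, 7) -> Output: (1, 768, 7, 7)

Answer: (1, 768, 7, 7)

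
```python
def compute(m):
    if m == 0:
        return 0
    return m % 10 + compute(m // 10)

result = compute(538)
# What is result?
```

Sum of digits of 538: 8 + 3 + 5 = 16

Answer: 16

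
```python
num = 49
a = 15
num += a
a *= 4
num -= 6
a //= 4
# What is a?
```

Trace:
`num = 49` → num = 49
`a = 15` → a = 15
`num += a` → num = 64
`a *= 4` → a = 60
`num -= 6` → num = 58
`a //= 4` → a = 15
So a = 15

Answer: 15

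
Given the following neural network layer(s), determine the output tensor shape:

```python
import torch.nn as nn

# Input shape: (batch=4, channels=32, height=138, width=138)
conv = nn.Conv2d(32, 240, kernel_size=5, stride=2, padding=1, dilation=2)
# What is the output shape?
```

Input: (4, 32, 138, 138) -> Output: (4, 240, 66, 66)

Answer: (4, 240, 66, 66)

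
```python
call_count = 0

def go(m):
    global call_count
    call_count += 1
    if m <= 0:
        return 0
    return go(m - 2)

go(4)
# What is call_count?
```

Linear recursion stepping by 2: 3 calls from m=4 down to ≤0.

Answer: 3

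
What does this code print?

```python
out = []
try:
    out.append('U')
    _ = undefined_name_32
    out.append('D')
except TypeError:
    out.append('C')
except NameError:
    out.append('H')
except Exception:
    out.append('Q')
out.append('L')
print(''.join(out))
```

Execution trace: 'U' (try body) → 'H' (except NameError) → 'L' (after the try/except). Output: UHL

Answer: UHL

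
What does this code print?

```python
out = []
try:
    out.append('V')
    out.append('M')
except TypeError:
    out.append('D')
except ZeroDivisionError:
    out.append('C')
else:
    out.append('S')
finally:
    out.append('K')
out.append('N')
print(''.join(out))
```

Execution trace: 'V' (try body) → 'M' (try body, no exception) → 'S' (else) → 'K' (finally) → 'N' (after the try/except). Output: VMSKN

Answer: VMSKN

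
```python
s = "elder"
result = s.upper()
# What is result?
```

Trace:
`s = "elder"` → s = 'elder'
`result = s.upper()` → result = 'ELDER'
So result = 'ELDER'

Answer: 'ELDER'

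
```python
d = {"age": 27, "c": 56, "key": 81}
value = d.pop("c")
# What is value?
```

Trace:
`d = {"age": 27, "c": 56, "key": 81}` → d = {'age': 27, 'c': 56, 'key': 81}
`value = d.pop("c")` → d = {'age': 27, 'key': 81}; value = 56
So value = 56

Answer: 56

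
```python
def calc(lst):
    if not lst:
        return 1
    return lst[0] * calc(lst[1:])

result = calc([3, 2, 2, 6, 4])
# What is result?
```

Product over [3, 2, 2, 6, 4] = 3 * 2 * 2 * 6 * 4 = 288

Answer: 288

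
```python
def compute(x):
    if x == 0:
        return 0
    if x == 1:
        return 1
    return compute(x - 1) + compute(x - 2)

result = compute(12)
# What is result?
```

Build up from base cases: compute(0)=0, compute(1)=1, compute(2)=1, compute(3)=2, compute(4)=3, compute(5)=5, compute(6)=8, ..., compute(12)=144

Answer: 144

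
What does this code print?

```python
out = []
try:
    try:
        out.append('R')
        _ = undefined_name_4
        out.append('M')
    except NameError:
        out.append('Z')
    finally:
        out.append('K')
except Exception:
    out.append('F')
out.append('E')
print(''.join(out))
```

Execution trace: 'R' (inner try body) → 'Z' (inner except NameError) → 'K' (inner finally) → 'E' (after the try/except). Output: RZKE

Answer: RZKE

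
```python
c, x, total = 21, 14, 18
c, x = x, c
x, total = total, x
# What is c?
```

Trace:
`c, x, total = 21, 14, 18` → c = 21; x = 14; total = 18
`c, x = x, c` → c = 14; x = 21
`x, total = total, x` → x = 18; total = 21
So c = 14

Answer: 14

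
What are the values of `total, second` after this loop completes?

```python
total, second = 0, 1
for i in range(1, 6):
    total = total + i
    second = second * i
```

Sum and factorial of 1 to 5
`total, second` takes the values: (0, 1) → (1, 1) → (3, 1) → (3, 2) → (6, 2) → (6, 6) → (10, 6) → (10, 24) → (15, 24) → (15, 120)

Answer: 15, 120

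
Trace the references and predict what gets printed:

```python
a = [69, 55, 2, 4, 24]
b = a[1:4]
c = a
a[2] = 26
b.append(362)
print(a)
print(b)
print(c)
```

Key concept: slice vs alias.
Step by step:
`a = [69, 55, 2, 4, 24]` → a = [69, 55, 2, 4, 24]
`b = a[1:4]` → b = [55, 2, 4]
`c = a` → c = [69, 55, 2, 4, 24] (same object as a)
`a[2] = 26` → a = [69, 55, 26, 4, 24] (same object as c); c = [69, 55, 26, 4, 24] (same object as a)
`b.append(362)` → b = [55, 2, 4, 362]
`print(a)` → prints [69, 55, 26, 4, 24]
`print(b)` → prints [55, 2, 4, 362]
`print(c)` → prints [69, 55, 26, 4, 24]

Answer:
[69, 55, 26, 4, 24]
[55, 2, 4, 362]
[69, 55, 26, 4, 24]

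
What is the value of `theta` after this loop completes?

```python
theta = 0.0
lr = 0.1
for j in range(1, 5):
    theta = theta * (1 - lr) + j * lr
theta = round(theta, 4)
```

Moving average with lr=0.1
`theta` takes the values: 0.0 → 0.1 → 0.29 → 0.561 → 0.9049

Answer: 0.9049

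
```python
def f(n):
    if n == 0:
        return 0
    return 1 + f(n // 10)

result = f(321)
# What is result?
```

Count of digits of 321: 3

Answer: 3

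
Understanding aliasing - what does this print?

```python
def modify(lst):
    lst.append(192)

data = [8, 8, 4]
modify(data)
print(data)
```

Key concept: function modifies passed list.
Step by step:
`data = [8, 8, 4]` → data = [8, 8, 4]
`modify(data)` → data = [8, 8, 4, 192]
`print(data)` → prints [8, 8, 4, 192]

Answer: [8, 8, 4, 192]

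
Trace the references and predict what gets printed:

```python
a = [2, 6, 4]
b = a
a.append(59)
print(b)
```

Key concept: basic list aliasing.
Step by step:
`a = [2, 6, 4]` → a = [2, 6, 4]
`b = a` → b = [2, 6, 4] (same object as a)
`a.append(59)` → a = [2, 6, 4, 59] (same object as b); b = [2, 6, 4, 59] (same object as a)
`print(b)` → prints [2, 6, 4, 59]

Answer: [2, 6, 4, 59]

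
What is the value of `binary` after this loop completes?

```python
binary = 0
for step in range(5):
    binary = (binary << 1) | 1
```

Build 5 consecutive 1-bits: 0b11111
`binary` takes the values: 0 → 1 → 3 → 7 → 15 → 31

Answer: 31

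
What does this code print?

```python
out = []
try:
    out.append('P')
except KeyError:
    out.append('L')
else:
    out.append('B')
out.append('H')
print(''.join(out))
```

Execution trace: 'P' (try body, no exception) → 'B' (else) → 'H' (after the try/except). Output: PBH

Answer: PBH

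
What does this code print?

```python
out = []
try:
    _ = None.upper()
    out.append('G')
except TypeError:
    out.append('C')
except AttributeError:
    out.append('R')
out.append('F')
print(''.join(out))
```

Execution trace: 'R' (except AttributeError) → 'F' (after the try/except). Output: RF

Answer: RF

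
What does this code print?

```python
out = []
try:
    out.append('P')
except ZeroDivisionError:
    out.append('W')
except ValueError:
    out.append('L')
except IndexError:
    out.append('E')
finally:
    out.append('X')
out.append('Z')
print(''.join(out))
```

Execution trace: 'P' (try body, no exception) → 'X' (finally) → 'Z' (after the try/except). Output: PXZ

Answer: PXZ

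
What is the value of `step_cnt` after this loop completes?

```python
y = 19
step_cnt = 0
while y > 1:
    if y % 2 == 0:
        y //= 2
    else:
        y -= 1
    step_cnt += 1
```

Steps to reduce 19 to 1
`step_cnt` takes the values: 0 → 1 → 2 → 3 → 4 → 5 → 6

Answer: 6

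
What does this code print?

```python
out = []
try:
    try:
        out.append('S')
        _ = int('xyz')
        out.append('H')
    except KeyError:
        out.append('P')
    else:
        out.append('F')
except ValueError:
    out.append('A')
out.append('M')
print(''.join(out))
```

Execution trace: 'S' (inner try body) → 'A' (outer except ValueError) → 'M' (after the try/except). Output: SAM

Answer: SAM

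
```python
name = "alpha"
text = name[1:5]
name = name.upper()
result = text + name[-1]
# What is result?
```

Trace:
`name = "alpha"` → name = 'alpha'
`text = name[1:5]` → text = 'lpha'
`name = name.upper()` → name = 'ALPHA'
`result = text + name[-1]` → result = 'lphaA'
So result = 'lphaA'

Answer: 'lphaA'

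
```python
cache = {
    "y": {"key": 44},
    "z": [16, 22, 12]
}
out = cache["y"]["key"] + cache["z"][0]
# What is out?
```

Trace:
`cache = { ...` → cache = {'y': {'key': 44}, 'z': [16, 22, 12]}
`out = cache["y"]["key"] + cache["z"][0]` → out = 60
So out = 60

Answer: 60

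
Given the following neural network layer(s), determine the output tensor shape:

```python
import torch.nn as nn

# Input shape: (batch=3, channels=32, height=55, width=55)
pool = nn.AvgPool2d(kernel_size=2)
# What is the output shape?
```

Input: (3, 32, 55, 55) -> Output: (3, 32, 27, 27)

Answer: (3, 32, 27, 27)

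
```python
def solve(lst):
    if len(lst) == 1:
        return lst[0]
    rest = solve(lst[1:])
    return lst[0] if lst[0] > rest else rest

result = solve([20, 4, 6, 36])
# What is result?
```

Recursive max over [20, 4, 6, 36] = 36

Answer: 36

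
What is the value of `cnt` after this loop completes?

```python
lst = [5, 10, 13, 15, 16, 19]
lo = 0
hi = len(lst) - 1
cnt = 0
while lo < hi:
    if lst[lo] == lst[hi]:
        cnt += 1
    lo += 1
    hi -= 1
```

Count matching pairs from ends
`cnt` takes the values: 0

Answer: 0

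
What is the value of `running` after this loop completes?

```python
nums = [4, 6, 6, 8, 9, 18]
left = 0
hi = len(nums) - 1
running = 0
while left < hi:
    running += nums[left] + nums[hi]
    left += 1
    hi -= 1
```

Sum of pairs from ends
`running` takes the values: 0 → 22 → 37 → 51

Answer: 51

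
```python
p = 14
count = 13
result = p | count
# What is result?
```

Trace:
`p = 14` → p = 14
`count = 13` → count = 13
`result = p | count` → result = 15
So result = 15

Answer: 15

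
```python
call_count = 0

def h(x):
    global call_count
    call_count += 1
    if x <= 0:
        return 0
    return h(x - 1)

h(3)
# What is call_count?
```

Linear recursion stepping by 1: 4 calls from x=3 down to ≤0.

Answer: 4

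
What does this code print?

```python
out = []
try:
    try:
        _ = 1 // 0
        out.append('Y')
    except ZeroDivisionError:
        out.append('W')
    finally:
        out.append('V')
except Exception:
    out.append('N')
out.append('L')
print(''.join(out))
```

Execution trace: 'W' (inner except ZeroDivisionError) → 'V' (inner finally) → 'L' (after the try/except). Output: WVL

Answer: WVL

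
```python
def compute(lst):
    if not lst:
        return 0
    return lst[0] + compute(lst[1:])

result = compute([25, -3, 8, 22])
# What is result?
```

25 + (-3) + 8 + 22 + 0 = 52

Answer: 52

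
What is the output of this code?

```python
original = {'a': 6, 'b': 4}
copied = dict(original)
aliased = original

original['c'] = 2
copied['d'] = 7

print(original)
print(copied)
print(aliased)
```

Key concept: dict() creates copy, assignment creates alias.
Step by step:
`original = {'a': 6, 'b': 4}` → original = {'a': 6, 'b': 4}
`copied = dict(original)` → copied = {'a': 6, 'b': 4}
`aliased = original` → aliased = {'a': 6, 'b': 4} (same object as original)
`original['c'] = 2` → original = {'a': 6, 'b': 4, 'c': 2} (same object as aliased); aliased = {'a': 6, 'b': 4, 'c': 2} (same object as original)
`copied['d'] = 7` → copied = {'a': 6, 'b': 4, 'd': 7}
`print(original)` → prints {'a': 6, 'b': 4, 'c': 2}
`print(copied)` → prints {'a': 6, 'b': 4, 'd': 7}
`print(aliased)` → prints {'a': 6, 'b': 4, 'c': 2}

Answer:
{'a': 6, 'b': 4, 'c': 2}
{'a': 6, 'b': 4, 'd': 7}
{'a': 6, 'b': 4, 'c': 2}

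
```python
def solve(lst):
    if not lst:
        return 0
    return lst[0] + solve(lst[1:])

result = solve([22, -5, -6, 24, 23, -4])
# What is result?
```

22 + (-5) + (-6) + 24 + 23 + (-4) + 0 = 54

Answer: 54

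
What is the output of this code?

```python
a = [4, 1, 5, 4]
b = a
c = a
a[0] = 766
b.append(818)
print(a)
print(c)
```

Key concept: multiple aliases.
Step by step:
`a = [4, 1, 5, 4]` → a = [4, 1, 5, 4]
`b = a` → b = [4, 1, 5, 4] (same object as a)
`c = a` → c = [4, 1, 5, 4] (same object as a, b)
`a[0] = 766` → a = [766, 1, 5, 4] (same object as b, c); b = [766, 1, 5, 4] (same object as a, c); c = [766, 1, 5, 4] (same object as a, b)
`b.append(818)` → a = [766, 1, 5, 4, 818] (same object as b, c); b = [766, 1, 5, 4, 818] (same object as a, c); c = [766, 1, 5, 4, 818] (same object as a, b)
`print(a)` → prints [766, 1, 5, 4, 818]
`print(c)` → prints [766, 1, 5, 4, 818]

Answer:
[766, 1, 5, 4, 818]
[766, 1, 5, 4, 818]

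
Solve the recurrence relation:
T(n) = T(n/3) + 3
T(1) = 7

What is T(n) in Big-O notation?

Each step divides n by 3 and adds 3. After log_3(n) steps we reach T(1)=7. So T(n) = 3·log_3(n) + 7 = O(log n).

Answer: O(log n)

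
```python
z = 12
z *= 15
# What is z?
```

Trace:
`z = 12` → z = 12
`z *= 15` → z = 180
So z = 180

Answer: 180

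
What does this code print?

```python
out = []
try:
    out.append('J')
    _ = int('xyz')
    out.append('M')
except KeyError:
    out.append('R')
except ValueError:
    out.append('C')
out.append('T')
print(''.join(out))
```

Execution trace: 'J' (try body) → 'C' (except ValueError) → 'T' (after the try/except). Output: JCT

Answer: JCT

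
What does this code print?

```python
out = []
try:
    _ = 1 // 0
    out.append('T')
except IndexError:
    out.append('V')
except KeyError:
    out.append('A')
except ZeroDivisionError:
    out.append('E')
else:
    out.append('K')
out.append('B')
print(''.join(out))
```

Execution trace: 'E' (except ZeroDivisionError) → 'B' (after the try/except). Output: EB

Answer: EB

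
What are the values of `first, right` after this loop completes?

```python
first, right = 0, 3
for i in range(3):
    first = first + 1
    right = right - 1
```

first goes 0→3, right goes 3→0
`first, right` takes the values: (0, 3) → (1, 3) → (1, 2) → (2, 2) → (2, 1) → (3, 1) → (3, 0)

Answer: 3, 0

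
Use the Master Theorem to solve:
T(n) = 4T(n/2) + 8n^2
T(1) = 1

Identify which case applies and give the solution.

a=4, b=2, f(n)=8n^2. log_2(4) = 2. Since c=2 = 2, Case 2 applies: T(n) = Θ(n^log_b(a) · log n) = O(n^2 log n).

Answer: O(n^2 log n) - Case 2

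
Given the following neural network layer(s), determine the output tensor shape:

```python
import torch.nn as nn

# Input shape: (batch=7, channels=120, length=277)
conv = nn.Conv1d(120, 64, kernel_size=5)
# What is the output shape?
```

Input: (7, 120, 277) -> Output: (7, 64, 273)

Answer: (7, 64, 273)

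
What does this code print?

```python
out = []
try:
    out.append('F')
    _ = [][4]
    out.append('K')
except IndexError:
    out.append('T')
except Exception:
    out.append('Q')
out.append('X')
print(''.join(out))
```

Execution trace: 'F' (try body) → 'T' (except IndexError) → 'X' (after the try/except). Output: FTX

Answer: FTX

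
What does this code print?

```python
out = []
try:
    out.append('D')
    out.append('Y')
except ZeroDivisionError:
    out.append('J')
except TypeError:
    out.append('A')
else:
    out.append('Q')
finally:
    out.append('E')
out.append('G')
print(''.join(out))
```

Execution trace: 'D' (try body) → 'Y' (try body, no exception) → 'Q' (else) → 'E' (finally) → 'G' (after the try/except). Output: DYQEG

Answer: DYQEG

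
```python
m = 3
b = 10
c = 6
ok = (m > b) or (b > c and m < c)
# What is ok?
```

Trace:
`m = 3` → m = 3
`b = 10` → b = 10
`c = 6` → c = 6
`ok = (m > b) or (b > c and m < c)` → ok = True
So ok = True

Answer: True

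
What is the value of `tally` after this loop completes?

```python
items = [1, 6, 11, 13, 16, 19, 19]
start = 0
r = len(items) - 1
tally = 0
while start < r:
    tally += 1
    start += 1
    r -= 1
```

Iterations until pointers meet (list length 7)
`tally` takes the values: 0 → 1 → 2 → 3

Answer: 3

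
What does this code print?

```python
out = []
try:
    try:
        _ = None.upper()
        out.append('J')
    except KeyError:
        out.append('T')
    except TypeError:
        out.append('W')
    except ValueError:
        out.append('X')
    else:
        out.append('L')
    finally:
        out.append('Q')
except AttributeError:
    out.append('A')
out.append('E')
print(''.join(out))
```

Execution trace: 'Q' (finally) → 'A' (outer except AttributeError) → 'E' (after the try/except). Output: QAE

Answer: QAE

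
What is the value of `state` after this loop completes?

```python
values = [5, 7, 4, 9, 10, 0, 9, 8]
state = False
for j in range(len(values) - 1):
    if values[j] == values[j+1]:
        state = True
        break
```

Check consecutive duplicates in [5, 7, 4, 9, 10, 0, 9, 8]
`state` takes the values: False

Answer: False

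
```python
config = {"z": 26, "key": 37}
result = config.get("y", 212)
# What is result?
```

Trace:
`config = {"z": 26, "key": 37}` → config = {'z': 26, 'key': 37}
`result = config.get("y", 212)` → result = 212
So result = 212

Answer: 212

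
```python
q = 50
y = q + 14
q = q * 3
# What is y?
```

Trace:
`q = 50` → q = 50
`y = q + 14` → y = 64
`q = q * 3` → q = 150
So y = 64

Answer: 64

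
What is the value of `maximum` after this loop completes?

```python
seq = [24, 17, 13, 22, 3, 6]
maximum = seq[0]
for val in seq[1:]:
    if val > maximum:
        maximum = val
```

Maximum of [24, 17, 13, 22, 3, 6]
`maximum` takes the values: 24

Answer: 24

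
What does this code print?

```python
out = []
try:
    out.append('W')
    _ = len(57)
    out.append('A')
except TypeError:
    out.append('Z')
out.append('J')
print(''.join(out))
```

Execution trace: 'W' (try body) → 'Z' (except TypeError) → 'J' (after the try/except). Output: WZJ

Answer: WZJ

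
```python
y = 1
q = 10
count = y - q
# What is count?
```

Trace:
`y = 1` → y = 1
`q = 10` → q = 10
`count = y - q` → count = -9
So count = -9

Answer: -9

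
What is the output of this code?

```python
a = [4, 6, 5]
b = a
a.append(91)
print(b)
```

Key concept: basic list aliasing.
Step by step:
`a = [4, 6, 5]` → a = [4, 6, 5]
`b = a` → b = [4, 6, 5] (same object as a)
`a.append(91)` → a = [4, 6, 5, 91] (same object as b); b = [4, 6, 5, 91] (same object as a)
`print(b)` → prints [4, 6, 5, 91]

Answer: [4, 6, 5, 91]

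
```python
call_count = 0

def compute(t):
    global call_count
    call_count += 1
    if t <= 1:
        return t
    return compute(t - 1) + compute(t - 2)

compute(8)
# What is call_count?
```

Calls(t) = 1 + Calls(t-1) + Calls(t-2); Calls(0)=Calls(1)=1. For t=8 this gives 67.

Answer: 67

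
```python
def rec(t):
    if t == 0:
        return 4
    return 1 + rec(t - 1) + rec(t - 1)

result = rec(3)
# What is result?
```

rec(t) = 1 + 2·rec(t-1), rec(0)=4. Closed form: (4+1)·2^3 - 1 = 39.

Answer: 39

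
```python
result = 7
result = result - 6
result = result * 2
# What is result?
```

Trace:
`result = 7` → result = 7
`result = result - 6` → result = 1
`result = result * 2` → result = 2
So result = 2

Answer: 2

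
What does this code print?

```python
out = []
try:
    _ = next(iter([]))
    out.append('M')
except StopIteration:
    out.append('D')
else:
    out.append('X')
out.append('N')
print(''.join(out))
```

Execution trace: 'D' (except StopIteration) → 'N' (after the try/except). Output: DN

Answer: DN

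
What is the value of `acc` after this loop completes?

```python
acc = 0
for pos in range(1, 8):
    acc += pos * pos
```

Sum of squares 1² to 7² = 140
`acc` takes the values: 0 → 1 → 5 → 14 → 30 → 55 → 91 → 140

Answer: 140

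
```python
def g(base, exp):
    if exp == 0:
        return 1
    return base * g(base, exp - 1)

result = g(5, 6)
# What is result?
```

g(5, 6) = 5 * 5 * 5 * 5 * 5 * 5 = 15625

Answer: 15625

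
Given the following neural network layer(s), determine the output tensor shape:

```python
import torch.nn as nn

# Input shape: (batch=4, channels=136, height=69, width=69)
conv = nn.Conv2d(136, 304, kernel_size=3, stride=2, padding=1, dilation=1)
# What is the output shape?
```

Input: (4, 136, 69, 69) -> Output: (4, 304, 35, 35)

Answer: (4, 304, 35, 35)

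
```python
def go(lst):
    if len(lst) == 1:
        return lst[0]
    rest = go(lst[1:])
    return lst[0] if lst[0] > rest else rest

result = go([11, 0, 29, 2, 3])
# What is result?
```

Recursive max over [11, 0, 29, 2, 3] = 29

Answer: 29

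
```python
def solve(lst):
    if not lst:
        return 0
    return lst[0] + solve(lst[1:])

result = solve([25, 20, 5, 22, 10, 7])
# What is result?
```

25 + 20 + 5 + 22 + 10 + 7 + 0 = 89

Answer: 89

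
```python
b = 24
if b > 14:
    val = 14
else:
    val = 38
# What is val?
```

Trace:
`b = 24` → b = 24
`if b > 14: ...` → b > 14 is True → val = 14
So val = 14

Answer: 14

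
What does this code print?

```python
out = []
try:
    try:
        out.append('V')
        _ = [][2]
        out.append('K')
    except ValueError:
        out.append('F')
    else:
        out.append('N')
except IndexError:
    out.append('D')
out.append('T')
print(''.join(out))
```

Execution trace: 'V' (try body) → 'D' (outer except IndexError) → 'T' (after the try/except). Output: VDT

Answer: VDT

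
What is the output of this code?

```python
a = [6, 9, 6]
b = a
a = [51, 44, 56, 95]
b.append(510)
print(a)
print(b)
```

Key concept: rebinding vs mutation: a is rebound to a new list, b still points at the original.
Step by step:
`a = [6, 9, 6]` → a = [6, 9, 6]
`b = a` → b = [6, 9, 6] (same object as a)
`a = [51, 44, 56, 95]` → a = [51, 44, 56, 95]
`b.append(510)` → b = [6, 9, 6, 510]
`print(a)` → prints [51, 44, 56, 95]
`print(b)` → prints [6, 9, 6, 510]

Answer:
[51, 44, 56, 95]
[6, 9, 6, 510]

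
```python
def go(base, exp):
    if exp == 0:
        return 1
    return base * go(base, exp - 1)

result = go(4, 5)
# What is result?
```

go(4, 5) = 4 * 4 * 4 * 4 * 4 = 1024

Answer: 1024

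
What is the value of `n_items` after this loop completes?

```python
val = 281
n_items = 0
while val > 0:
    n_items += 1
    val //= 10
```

Count digits by repeated division by 10
`n_items` takes the values: 0 → 1 → 2 → 3

Answer: 3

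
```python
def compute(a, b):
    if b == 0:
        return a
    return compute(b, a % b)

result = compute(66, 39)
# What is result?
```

compute(66, 39) -> compute(39, 27) -> compute(27, 12) -> compute(12, 3) -> compute(3, 0) -> 3

Answer: 3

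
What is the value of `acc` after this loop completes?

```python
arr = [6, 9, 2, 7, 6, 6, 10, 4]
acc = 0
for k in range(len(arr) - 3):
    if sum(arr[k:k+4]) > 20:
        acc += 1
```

Count windows with sum > 20
`acc` takes the values: 0 → 1 → 2 → 3 → 4 → 5

Answer: 5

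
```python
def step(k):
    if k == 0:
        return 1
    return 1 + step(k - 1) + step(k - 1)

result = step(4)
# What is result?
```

step(k) = 1 + 2·step(k-1), step(0)=1. Closed form: (1+1)·2^4 - 1 = 31.

Answer: 31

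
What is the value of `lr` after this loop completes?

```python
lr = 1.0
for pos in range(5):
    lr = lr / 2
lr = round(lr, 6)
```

Halving LR 5 times: 1 / 2^5
`lr` takes the values: 1.0 → 0.5 → 0.25 → 0.125 → 0.0625 → 0.03125

Answer: 0.03125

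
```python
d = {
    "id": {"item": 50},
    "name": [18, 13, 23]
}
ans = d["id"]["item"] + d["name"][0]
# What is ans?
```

Trace:
`d = { ...` → d = {'id': {'item': 50}, 'name': [18, 13, 23]}
`ans = d["id"]["item"] + d["name"][0]` → ans = 68
So ans = 68

Answer: 68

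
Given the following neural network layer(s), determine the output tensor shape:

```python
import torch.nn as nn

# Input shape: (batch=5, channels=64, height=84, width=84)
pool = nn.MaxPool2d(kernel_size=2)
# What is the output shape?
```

Input: (5, 64, 84, 84) -> Output: (5, 64, 42, 42)

Answer: (5, 64, 42, 42)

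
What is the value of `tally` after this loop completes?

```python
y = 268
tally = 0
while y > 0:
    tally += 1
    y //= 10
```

Count digits by repeated division by 10
`tally` takes the values: 0 → 1 → 2 → 3

Answer: 3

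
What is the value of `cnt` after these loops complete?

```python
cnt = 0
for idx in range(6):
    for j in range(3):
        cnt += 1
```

6 * 3 = 18
`cnt` takes the values: 0 → 1 → 2 → 3 → 4 → 5 → 6 → 7 → 8 → 9 → 10 → 11 → 12 → 13 → 14 → 15 → 16 → 17 → 18

Answer: 18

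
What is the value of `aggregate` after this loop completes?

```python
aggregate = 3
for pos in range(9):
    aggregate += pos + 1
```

Start at 3, add 1 to 9 = 48
`aggregate` takes the values: 3 → 4 → 6 → 9 → 13 → 18 → 24 → 31 → 39 → 48

Answer: 48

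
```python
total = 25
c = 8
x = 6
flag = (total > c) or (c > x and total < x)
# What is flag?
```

Trace:
`total = 25` → total = 25
`c = 8` → c = 8
`x = 6` → x = 6
`flag = (total > c) or (c > x and total < x)` → flag = True
So flag = True

Answer: True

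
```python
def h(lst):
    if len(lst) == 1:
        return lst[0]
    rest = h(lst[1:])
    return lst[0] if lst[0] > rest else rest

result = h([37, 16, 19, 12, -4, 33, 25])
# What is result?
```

Recursive max over [37, 16, 19, 12, -4, 33, 25] = 37

Answer: 37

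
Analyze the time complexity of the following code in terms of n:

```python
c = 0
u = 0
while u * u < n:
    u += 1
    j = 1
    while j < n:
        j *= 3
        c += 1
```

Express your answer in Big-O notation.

Each loop level contributes: √n × log n. Multiplying the contributions gives O(√n log n).

Answer: O(√n log n)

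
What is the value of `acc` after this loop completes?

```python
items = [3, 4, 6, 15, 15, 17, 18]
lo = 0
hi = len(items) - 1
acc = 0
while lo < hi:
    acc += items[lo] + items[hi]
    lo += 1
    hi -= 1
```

Sum of pairs from ends
`acc` takes the values: 0 → 21 → 42 → 63

Answer: 63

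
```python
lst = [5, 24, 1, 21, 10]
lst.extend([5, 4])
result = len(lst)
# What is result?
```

Trace:
`lst = [5, 24, 1, 21, 10]` → lst = [5, 24, 1, 21, 10]
`lst.extend([5, 4])` → lst = [5, 24, 1, 21, 10, 5, 4]
`result = len(lst)` → result = 7
So result = 7

Answer: 7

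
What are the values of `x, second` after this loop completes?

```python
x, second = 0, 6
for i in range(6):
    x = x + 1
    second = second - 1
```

x goes 0→6, second goes 6→0
`x, second` takes the values: (0, 6) → (1, 6) → (1, 5) → (2, 5) → (2, 4) → (3, 4) → (3, 3) → (4, 3) → (4, 2) → (5, 2) → (5, 1) → (6, 1) → (6, 0)

Answer: 6, 0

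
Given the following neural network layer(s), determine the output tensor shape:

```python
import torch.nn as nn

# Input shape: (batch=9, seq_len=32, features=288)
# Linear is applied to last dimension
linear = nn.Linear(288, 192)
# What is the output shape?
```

Input: (9, 32, 288) -> Output: (9, 32, 192)

Answer: (9, 32, 192)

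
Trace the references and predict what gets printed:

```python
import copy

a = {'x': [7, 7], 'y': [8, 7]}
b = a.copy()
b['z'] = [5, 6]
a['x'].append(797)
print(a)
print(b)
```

Key concept: shallow copy of dict with mutable values.
Step by step:
`a = {'x': [7, 7], 'y': [8, 7]}` → a = {'x': [7, 7], 'y': [8, 7]}
`b = a.copy()` → b = {'x': [7, 7], 'y': [8, 7]}
`b['z'] = [5, 6]` → b = {'x': [7, 7], 'y': [8, 7], 'z': [5, 6]}
`a['x'].append(797)` → a = {'x': [7, 7, 797], 'y': [8, 7]}; b = {'x': [7, 7, 797], 'y': [8, 7], 'z': [5, 6]}
`print(a)` → prints {'x': [7, 7, 797], 'y': [8, 7]}
`print(b)` → prints {'x': [7, 7, 797], 'y': [8, 7], 'z': [5, 6]}

Answer:
{'x': [7, 7, 797], 'y': [8, 7]}
{'x': [7, 7, 797], 'y': [8, 7], 'z': [5, 6]}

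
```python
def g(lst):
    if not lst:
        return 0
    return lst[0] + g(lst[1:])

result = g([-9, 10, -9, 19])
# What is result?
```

(-9) + 10 + (-9) + 19 + 0 = 11

Answer: 11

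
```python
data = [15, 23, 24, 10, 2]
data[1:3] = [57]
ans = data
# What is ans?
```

Trace:
`data = [15, 23, 24, 10, 2]` → data = [15, 23, 24, 10, 2]
`data[1:3] = [57]` → data = [15, 57, 10, 2]
`ans = data` → ans = [15, 57, 10, 2]
So ans = [15, 57, 10, 2]

Answer: [15, 57, 10, 2]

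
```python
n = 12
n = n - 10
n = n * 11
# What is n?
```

Trace:
`n = 12` → n = 12
`n = n - 10` → n = 2
`n = n * 11` → n = 22
So n = 22

Answer: 22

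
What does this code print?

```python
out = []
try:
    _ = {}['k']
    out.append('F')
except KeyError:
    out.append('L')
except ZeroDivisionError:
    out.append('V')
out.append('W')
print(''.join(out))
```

Execution trace: 'L' (except KeyError) → 'W' (after the try/except). Output: LW

Answer: LW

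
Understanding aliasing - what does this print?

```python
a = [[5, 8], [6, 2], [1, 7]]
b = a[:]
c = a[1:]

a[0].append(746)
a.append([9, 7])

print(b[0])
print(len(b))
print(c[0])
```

Key concept: slice with nested mutation.
Step by step:
`a = [[5, 8], [6, 2], [1, 7]]` → a = [[5, 8], [6, 2], [1, 7]]
`b = a[:]` → b = [[5, 8], [6, 2], [1, 7]]
`c = a[1:]` → c = [[6, 2], [1, 7]]
`a[0].append(746)` → a = [[5, 8, 746], [6, 2], [1, 7]]; b = [[5, 8, 746], [6, 2], [1, 7]]
`a.append([9, 7])` → a = [[5, 8, 746], [6, 2], [1, 7], [9, 7]]
`print(b[0])` → prints [5, 8, 746]
`print(len(b))` → prints 3
`print(c[0])` → prints [6, 2]

Answer:
[5, 8, 746]
3
[6, 2]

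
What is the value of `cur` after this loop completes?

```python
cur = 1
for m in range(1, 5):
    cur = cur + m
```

Start at 1, add 1 through 4
`cur` takes the values: 1 → 2 → 4 → 7 → 11

Answer: 11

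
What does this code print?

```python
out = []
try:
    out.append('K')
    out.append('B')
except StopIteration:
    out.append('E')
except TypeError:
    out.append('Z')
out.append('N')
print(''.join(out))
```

Execution trace: 'K' (try body) → 'B' (try body, no exception) → 'N' (after the try/except). Output: KBN

Answer: KBN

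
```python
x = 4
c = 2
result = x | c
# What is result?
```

Trace:
`x = 4` → x = 4
`c = 2` → c = 2
`result = x | c` → result = 6
So result = 6

Answer: 6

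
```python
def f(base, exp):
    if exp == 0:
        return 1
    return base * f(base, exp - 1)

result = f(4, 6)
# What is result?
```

f(4, 6) = 4 * 4 * 4 * 4 * 4 * 4 = 4096

Answer: 4096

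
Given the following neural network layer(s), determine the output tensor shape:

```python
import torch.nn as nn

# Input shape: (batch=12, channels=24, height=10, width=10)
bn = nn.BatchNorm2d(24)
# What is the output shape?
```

Input: (12, 24, 10, 10) -> Output: (12, 24, 10, 10)

Answer: (12, 24, 10, 10)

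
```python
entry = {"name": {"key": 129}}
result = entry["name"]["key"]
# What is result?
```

Trace:
`entry = {"name": {"key": 129}}` → entry = {'name': {'key': 129}}
`result = entry["name"]["key"]` → result = 129
So result = 129

Answer: 129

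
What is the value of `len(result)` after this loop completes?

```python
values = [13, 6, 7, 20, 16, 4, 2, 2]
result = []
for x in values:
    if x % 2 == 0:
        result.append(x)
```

Count even numbers in [13, 6, 7, 20, 16, 4, 2, 2]
`result` takes the values: [] → [6] → [6, 20] → [6, 20, 16] → [6, 20, 16, 4] → [6, 20, 16, 4, 2] → [6, 20, 16, 4, 2, 2]
So `len(result)` = 6

Answer: 6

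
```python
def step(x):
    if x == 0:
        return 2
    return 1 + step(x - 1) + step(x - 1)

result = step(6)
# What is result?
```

step(x) = 1 + 2·step(x-1), step(0)=2. Closed form: (2+1)·2^6 - 1 = 191.

Answer: 191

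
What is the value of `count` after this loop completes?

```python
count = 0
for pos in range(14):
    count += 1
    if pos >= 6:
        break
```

Loop breaks when pos reaches 6, count is 7
`count` takes the values: 0 → 1 → 2 → 3 → 4 → 5 → 6 → 7

Answer: 7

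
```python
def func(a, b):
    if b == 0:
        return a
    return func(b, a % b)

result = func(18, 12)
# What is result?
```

func(18, 12) -> func(12, 6) -> func(6, 0) -> 6

Answer: 6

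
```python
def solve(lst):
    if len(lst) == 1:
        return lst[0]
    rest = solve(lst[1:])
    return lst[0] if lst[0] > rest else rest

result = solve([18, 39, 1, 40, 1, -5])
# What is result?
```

Recursive max over [18, 39, 1, 40, 1, -5] = 40

Answer: 40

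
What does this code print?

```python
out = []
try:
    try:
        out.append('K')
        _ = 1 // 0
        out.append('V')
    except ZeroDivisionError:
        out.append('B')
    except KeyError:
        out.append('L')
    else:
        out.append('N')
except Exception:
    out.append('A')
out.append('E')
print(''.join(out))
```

Execution trace: 'K' (inner try body) → 'B' (inner except ZeroDivisionError) → 'E' (after the try/except). Output: KBE

Answer: KBE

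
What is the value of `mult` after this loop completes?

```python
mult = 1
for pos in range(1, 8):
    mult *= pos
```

7! = 5040
`mult` takes the values: 1 → 2 → 6 → 24 → 120 → 720 → 5040

Answer: 5040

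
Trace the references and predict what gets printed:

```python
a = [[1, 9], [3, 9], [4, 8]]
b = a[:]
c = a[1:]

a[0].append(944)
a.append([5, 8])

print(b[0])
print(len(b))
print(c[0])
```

Key concept: slice with nested mutation.
Step by step:
`a = [[1, 9], [3, 9], [4, 8]]` → a = [[1, 9], [3, 9], [4, 8]]
`b = a[:]` → b = [[1, 9], [3, 9], [4, 8]]
`c = a[1:]` → c = [[3, 9], [4, 8]]
`a[0].append(944)` → a = [[1, 9, 944], [3, 9], [4, 8]]; b = [[1, 9, 944], [3, 9], [4, 8]]
`a.append([5, 8])` → a = [[1, 9, 944], [3, 9], [4, 8], [5, 8]]
`print(b[0])` → prints [1, 9, 944]
`print(len(b))` → prints 3
`print(c[0])` → prints [3, 9]

Answer:
[1, 9, 944]
3
[3, 9]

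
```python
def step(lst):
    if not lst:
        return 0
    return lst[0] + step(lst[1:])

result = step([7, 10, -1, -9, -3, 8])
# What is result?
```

7 + 10 + (-1) + (-9) + (-3) + 8 + 0 = 12

Answer: 12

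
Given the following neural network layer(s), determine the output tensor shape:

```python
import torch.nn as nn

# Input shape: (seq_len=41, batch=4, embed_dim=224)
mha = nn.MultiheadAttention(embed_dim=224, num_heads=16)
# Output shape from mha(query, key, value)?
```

Input: (41, 4, 224) -> Output: (41, 4, 224)

Answer: (41, 4, 224)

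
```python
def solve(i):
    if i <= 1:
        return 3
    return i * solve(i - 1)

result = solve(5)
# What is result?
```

solve(5) = 5 * 4 * 3 * 2 * 3 = 360

Answer: 360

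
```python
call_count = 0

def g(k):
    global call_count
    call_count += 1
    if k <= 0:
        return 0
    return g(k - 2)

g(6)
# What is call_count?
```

Linear recursion stepping by 2: 4 calls from k=6 down to ≤0.

Answer: 4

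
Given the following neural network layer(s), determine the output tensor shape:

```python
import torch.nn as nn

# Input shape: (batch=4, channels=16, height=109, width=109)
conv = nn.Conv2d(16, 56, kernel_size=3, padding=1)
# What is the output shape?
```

Input: (4, 16, 109, 109) -> Output: (4, 56, 109, 109)

Answer: (4, 56, 109, 109)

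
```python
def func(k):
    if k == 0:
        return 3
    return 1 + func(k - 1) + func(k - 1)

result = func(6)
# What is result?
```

func(k) = 1 + 2·func(k-1), func(0)=3. Closed form: (3+1)·2^6 - 1 = 255.

Answer: 255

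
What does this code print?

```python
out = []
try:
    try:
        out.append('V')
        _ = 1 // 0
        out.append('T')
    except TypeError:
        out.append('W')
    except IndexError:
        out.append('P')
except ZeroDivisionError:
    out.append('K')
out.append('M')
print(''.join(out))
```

Execution trace: 'V' (try body) → 'K' (outer except ZeroDivisionError) → 'M' (after the try/except). Output: VKM

Answer: VKM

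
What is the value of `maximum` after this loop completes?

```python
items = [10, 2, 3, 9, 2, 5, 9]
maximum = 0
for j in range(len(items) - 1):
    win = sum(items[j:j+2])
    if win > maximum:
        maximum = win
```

Max sum of 2-element window in [10, 2, 3, 9, 2, 5, 9]
`maximum` takes the values: 0 → 12 → 14

Answer: 14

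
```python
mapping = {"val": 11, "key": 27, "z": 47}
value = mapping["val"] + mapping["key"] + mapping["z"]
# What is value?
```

Trace:
`mapping = {"val": 11, "key": 27, "z": 47}` → mapping = {'val': 11, 'key': 27, 'z': 47}
`value = mapping["val"] + mapping["key"] + mapping["z"]` → value = 85
So value = 85

Answer: 85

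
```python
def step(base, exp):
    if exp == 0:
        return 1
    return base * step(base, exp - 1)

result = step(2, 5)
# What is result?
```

step(2, 5) = 2 * 2 * 2 * 2 * 2 = 32

Answer: 32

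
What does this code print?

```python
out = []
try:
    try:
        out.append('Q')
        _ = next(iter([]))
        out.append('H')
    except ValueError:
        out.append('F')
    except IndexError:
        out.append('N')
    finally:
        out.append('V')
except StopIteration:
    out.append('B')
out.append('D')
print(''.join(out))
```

Execution trace: 'Q' (try body) → 'V' (finally) → 'B' (outer except StopIteration) → 'D' (after the try/except). Output: QVBD

Answer: QVBD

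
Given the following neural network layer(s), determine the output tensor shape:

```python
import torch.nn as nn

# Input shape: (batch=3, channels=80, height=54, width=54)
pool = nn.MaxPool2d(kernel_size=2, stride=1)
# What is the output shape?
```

Input: (3, 80, 54, 54) -> Output: (3, 80, 53, 53)

Answer: (3, 80, 53, 53)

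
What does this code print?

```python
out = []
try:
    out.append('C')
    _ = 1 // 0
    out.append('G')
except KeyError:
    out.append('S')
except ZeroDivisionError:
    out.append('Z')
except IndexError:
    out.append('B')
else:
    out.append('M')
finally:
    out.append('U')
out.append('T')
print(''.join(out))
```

Execution trace: 'C' (try body) → 'Z' (except ZeroDivisionError) → 'U' (finally) → 'T' (after the try/except). Output: CZUT

Answer: CZUT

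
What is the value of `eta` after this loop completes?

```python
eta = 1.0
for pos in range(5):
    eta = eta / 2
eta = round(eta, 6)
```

Halving LR 5 times: 1 / 2^5
`eta` takes the values: 1.0 → 0.5 → 0.25 → 0.125 → 0.0625 → 0.03125

Answer: 0.03125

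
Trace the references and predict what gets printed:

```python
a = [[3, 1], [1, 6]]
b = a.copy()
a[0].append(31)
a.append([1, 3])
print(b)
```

Key concept: shallow copy with nested lists.
Step by step:
`a = [[3, 1], [1, 6]]` → a = [[3, 1], [1, 6]]
`b = a.copy()` → b = [[3, 1], [1, 6]]
`a[0].append(31)` → a = [[3, 1, 31], [1, 6]]; b = [[3, 1, 31], [1, 6]]
`a.append([1, 3])` → a = [[3, 1, 31], [1, 6], [1, 3]]
`print(b)` → prints [[3, 1, 31], [1, 6]]

Answer: [[3, 1, 31], [1, 6]]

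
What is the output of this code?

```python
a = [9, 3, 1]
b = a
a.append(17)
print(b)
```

Key concept: basic list aliasing.
Step by step:
`a = [9, 3, 1]` → a = [9, 3, 1]
`b = a` → b = [9, 3, 1] (same object as a)
`a.append(17)` → a = [9, 3, 1, 17] (same object as b); b = [9, 3, 1, 17] (same object as a)
`print(b)` → prints [9, 3, 1, 17]

Answer: [9, 3, 1, 17]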